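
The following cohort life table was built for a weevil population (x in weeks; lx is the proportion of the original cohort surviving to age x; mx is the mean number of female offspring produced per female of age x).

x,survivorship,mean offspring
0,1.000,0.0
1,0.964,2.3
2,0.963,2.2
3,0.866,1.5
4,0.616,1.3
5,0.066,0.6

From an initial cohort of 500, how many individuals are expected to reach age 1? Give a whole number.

Expected survivors = N0 · l_1 = 500 × 0.964 = 482 → 482

482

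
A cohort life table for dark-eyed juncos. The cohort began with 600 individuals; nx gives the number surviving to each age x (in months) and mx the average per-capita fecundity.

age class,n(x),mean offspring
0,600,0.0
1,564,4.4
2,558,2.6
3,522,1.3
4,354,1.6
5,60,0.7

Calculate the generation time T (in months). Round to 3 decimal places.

lx = nx/n0 = nx/600: 1, 0.94, 0.93, 0.87, 0.59, 0.1
lx·mx: 0, 4.136, 2.418, 1.131, 0.944, 0.07 → R0 = 8.699
x·lx·mx: 0, 4.136, 4.836, 3.393, 3.776, 0.35 → Σ = 16.491
T = 16.491 / 8.699 = 1.895735… → 1.896

1.896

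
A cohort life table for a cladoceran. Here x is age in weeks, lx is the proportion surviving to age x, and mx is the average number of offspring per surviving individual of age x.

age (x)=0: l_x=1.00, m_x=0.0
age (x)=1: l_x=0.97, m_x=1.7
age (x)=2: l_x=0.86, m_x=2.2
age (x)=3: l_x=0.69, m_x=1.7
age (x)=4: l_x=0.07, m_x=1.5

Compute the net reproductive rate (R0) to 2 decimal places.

lx·mx by age: 0, 1.649, 1.892, 1.173, 0.105
R0 = Σ lx·mx = 4.819 → 4.82

4.82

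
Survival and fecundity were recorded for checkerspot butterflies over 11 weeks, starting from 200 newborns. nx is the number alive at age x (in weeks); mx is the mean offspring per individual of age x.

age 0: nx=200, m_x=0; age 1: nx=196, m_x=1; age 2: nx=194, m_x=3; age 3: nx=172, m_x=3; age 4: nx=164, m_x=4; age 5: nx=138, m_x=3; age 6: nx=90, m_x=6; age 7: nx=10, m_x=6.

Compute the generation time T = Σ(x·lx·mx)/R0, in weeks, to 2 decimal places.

lx = nx/n0 = nx/200: 1, 0.98, 0.97, 0.86, 0.82, 0.69, 0.45, 0.05
lx·mx: 0, 0.98, 2.91, 2.58, 3.28, 2.07, 2.7, 0.3 → R0 = 14.82
x·lx·mx: 0, 0.98, 5.82, 7.74, 13.12, 10.35, 16.2, 2.1 → Σ = 56.31
T = 56.31 / 14.82 = 3.799595… → 3.80

3.80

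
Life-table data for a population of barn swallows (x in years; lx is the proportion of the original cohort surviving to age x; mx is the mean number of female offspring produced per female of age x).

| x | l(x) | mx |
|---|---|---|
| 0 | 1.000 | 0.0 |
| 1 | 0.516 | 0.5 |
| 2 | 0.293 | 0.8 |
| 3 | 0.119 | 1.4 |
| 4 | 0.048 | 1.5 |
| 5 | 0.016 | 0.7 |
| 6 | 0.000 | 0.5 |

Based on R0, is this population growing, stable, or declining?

declining

R0 = Σ lx·mx = 0 + 0.258 + 0.2344 + 0.1666 + 0.072 + 0.0112 + 0 = 0.7422
R0 < 1, so the population is declining.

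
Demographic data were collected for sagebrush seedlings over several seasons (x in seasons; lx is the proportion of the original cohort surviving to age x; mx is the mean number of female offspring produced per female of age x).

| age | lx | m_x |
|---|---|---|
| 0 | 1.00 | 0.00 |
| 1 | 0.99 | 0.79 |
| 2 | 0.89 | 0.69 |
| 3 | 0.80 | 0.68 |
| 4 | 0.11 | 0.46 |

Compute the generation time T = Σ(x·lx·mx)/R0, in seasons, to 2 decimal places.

lx·mx: 0, 0.7821, 0.6141, 0.544, 0.0506 → R0 = 1.9908
x·lx·mx: 0, 0.7821, 1.2282, 1.632, 0.2024 → Σ = 3.8447
T = 3.8447 / 1.9908 = 1.931234… → 1.93

1.93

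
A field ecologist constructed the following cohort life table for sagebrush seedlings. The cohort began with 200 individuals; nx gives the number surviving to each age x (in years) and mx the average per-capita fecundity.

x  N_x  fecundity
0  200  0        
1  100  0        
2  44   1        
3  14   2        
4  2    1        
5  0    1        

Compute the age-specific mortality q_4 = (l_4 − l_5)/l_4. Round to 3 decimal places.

1.000

lx = nx/n0 = nx/200: 1, 0.5, 0.22, 0.07, 0.01, 0
q_4 = (l_4 − l_5) / l_4 = (0.01 − 0) / 0.01
     = 0.01 / 0.01 = 1 → 1.000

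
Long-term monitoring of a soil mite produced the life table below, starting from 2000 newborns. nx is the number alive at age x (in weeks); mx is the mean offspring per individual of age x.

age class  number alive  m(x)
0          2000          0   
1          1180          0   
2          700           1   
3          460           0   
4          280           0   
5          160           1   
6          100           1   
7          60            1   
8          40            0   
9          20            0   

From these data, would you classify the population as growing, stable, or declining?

declining

lx = nx/n0 = nx/2000: 1, 0.59, 0.35, 0.23, 0.14, 0.08, 0.05, 0.03, 0.02, 0.01
R0 = Σ lx·mx = 0 + 0 + 0.35 + 0 + 0 + 0.08 + 0.05 + 0.03 + 0 + 0 = 0.51
R0 < 1, so the population is declining.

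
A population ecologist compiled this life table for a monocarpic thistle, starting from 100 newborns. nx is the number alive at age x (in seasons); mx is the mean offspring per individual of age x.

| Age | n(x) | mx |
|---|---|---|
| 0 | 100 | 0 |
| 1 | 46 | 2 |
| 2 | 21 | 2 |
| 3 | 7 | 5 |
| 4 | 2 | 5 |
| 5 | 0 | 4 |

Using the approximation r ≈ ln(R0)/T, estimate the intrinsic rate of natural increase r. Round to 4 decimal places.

lx = nx/n0 = nx/100: 1, 0.46, 0.21, 0.07, 0.02, 0
R0 = Σ lx·mx = 0 + 0.92 + 0.42 + 0.35 + 0.1 + 0 = 1.79
Σ x·lx·mx = 3.21; T = 3.21/1.79 = 1.7933…
r ≈ ln(R0)/T = ln(1.79)/1.7933… = 0.324662… → 0.3247

0.3247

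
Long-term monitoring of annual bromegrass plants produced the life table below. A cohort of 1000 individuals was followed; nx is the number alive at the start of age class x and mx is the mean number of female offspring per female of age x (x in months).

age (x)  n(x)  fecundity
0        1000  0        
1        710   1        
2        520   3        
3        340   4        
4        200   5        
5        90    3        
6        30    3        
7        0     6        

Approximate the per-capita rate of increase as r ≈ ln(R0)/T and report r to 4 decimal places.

0.5812

lx = nx/n0 = nx/1000: 1, 0.71, 0.52, 0.34, 0.2, 0.09, 0.03, 0
R0 = Σ lx·mx = 0 + 0.71 + 1.56 + 1.36 + 1 + 0.27 + 0.09 + 0 = 4.99
Σ x·lx·mx = 13.8; T = 13.8/4.99 = 2.76553…
r ≈ ln(R0)/T = ln(4.99)/2.76553… = 0.58124… → 0.5812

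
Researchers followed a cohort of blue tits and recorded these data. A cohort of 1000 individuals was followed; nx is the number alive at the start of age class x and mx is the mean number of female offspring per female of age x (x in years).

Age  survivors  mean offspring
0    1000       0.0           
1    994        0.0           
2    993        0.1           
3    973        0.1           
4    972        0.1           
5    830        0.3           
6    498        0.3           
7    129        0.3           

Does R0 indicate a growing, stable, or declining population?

declining

lx = nx/n0 = nx/1000: 1, 0.994, 0.993, 0.973, 0.972, 0.83, 0.498, 0.129
R0 = Σ lx·mx = 0 + 0 + 0.0993 + 0.0973 + 0.0972 + 0.249 + 0.1494 + 0.0387 = 0.7309
R0 < 1, so the population is declining.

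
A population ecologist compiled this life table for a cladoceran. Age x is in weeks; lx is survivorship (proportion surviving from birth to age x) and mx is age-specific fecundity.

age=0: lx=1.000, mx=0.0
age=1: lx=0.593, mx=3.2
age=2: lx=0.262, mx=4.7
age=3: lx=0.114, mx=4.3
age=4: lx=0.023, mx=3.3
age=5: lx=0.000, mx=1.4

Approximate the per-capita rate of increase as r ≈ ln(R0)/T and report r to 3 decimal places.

0.787

R0 = Σ lx·mx = 0 + 1.8976 + 1.2314 + 0.4902 + 0.0759 + 0 = 3.6951
Σ x·lx·mx = 6.1346; T = 6.1346/3.6951 = 1.6602…
r ≈ ln(R0)/T = ln(3.6951)/1.6602… = 0.78726… → 0.787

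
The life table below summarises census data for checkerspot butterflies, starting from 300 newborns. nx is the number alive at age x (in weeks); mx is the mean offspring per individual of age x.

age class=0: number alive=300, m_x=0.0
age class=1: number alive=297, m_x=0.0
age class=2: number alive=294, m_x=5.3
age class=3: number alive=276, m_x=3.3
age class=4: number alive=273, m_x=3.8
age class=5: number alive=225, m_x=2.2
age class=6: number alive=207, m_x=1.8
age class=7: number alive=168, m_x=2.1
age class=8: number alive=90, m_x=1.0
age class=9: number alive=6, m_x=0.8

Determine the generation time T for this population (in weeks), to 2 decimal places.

lx = nx/n0 = nx/300: 1, 0.99, 0.98, 0.92, 0.91, 0.75, 0.69, 0.56, 0.3, 0.02
lx·mx: 0, 0, 5.194, 3.036, 3.458, 1.65, 1.242, 1.176, 0.3, 0.016 → R0 = 16.072
x·lx·mx: 0, 0, 10.388, 9.108, 13.832, 8.25, 7.452, 8.232, 2.4, 0.144 → Σ = 59.806
T = 59.806 / 16.072 = 3.72113… → 3.72

3.72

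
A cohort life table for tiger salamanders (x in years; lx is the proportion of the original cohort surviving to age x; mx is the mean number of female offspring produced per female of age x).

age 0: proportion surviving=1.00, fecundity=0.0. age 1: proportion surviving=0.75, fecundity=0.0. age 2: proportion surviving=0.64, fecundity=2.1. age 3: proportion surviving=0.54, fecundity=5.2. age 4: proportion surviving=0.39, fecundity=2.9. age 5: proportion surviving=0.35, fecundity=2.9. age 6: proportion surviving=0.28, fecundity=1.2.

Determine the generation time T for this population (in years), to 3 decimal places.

3.426

lx·mx: 0, 0, 1.344, 2.808, 1.131, 1.015, 0.336 → R0 = 6.634
x·lx·mx: 0, 0, 2.688, 8.424, 4.524, 5.075, 2.016 → Σ = 22.727
T = 22.727 / 6.634 = 3.425837… → 3.426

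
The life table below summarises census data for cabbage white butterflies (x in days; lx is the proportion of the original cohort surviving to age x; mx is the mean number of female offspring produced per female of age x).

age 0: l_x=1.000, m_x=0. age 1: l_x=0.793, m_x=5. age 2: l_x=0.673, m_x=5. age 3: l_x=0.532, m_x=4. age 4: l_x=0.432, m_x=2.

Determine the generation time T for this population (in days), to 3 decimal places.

lx·mx: 0, 3.965, 3.365, 2.128, 0.864 → R0 = 10.322
x·lx·mx: 0, 3.965, 6.73, 6.384, 3.456 → Σ = 20.535
T = 20.535 / 10.322 = 1.98944… → 1.989

1.989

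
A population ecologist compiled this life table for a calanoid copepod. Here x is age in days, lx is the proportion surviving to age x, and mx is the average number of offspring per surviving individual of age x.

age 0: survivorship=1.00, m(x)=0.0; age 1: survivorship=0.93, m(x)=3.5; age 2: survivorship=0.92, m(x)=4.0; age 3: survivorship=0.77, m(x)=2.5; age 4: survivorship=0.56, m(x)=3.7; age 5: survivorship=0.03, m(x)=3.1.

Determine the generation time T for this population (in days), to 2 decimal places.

lx·mx: 0, 3.255, 3.68, 1.925, 2.072, 0.093 → R0 = 11.025
x·lx·mx: 0, 3.255, 7.36, 5.775, 8.288, 0.465 → Σ = 25.143
T = 25.143 / 11.025 = 2.280544… → 2.28

2.28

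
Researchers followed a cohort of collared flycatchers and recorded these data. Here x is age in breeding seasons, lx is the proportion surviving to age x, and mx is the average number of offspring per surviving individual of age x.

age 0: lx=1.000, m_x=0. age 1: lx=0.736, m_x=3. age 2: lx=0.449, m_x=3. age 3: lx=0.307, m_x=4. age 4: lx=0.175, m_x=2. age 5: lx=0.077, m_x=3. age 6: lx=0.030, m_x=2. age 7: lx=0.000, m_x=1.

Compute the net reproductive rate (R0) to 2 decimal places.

lx·mx by age: 0, 2.208, 1.347, 1.228, 0.35, 0.231, 0.06, 0
R0 = Σ lx·mx = 5.424 → 5.42

5.42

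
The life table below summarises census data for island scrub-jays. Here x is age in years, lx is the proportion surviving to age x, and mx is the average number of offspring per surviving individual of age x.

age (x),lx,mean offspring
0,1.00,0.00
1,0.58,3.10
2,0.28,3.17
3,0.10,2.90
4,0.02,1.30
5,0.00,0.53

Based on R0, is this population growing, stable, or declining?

growing

R0 = Σ lx·mx = 0 + 1.798 + 0.8876 + 0.29 + 0.026 + 0 = 3.0016
R0 > 1, so the population is growing.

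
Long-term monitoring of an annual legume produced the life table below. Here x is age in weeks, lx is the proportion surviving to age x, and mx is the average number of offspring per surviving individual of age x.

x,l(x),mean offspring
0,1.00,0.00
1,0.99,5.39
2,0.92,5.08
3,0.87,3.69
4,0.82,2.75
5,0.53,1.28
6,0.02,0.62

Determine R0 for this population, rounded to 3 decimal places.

lx·mx by age: 0, 5.3361, 4.6736, 3.2103, 2.255, 0.6784, 0.0124
R0 = Σ lx·mx = 16.1658 → 16.166

16.166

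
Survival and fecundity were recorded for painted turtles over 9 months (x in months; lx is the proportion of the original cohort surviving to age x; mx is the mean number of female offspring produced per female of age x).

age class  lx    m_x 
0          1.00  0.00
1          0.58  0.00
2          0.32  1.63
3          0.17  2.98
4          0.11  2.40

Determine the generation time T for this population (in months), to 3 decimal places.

lx·mx: 0, 0, 0.5216, 0.5066, 0.264 → R0 = 1.2922
x·lx·mx: 0, 0, 1.0432, 1.5198, 1.056 → Σ = 3.619
T = 3.619 / 1.2922 = 2.80065… → 2.801

2.801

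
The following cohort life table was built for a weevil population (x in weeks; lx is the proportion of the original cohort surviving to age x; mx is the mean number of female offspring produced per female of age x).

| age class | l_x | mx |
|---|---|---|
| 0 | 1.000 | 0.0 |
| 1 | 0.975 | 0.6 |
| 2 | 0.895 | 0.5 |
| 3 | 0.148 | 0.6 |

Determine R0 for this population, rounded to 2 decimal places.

lx·mx by age: 0, 0.585, 0.4475, 0.0888
R0 = Σ lx·mx = 1.1213 → 1.12

1.12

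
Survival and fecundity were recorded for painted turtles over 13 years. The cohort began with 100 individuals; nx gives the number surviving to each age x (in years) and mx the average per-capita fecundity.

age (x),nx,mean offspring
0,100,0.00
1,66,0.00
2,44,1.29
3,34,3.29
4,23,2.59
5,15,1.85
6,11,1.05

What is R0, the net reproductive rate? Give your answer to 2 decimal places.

2.67

lx = nx/n0 = nx/100: 1, 0.66, 0.44, 0.34, 0.23, 0.15, 0.11
lx·mx by age: 0, 0, 0.5676, 1.1186, 0.5957, 0.2775, 0.1155
R0 = Σ lx·mx = 2.6749 → 2.67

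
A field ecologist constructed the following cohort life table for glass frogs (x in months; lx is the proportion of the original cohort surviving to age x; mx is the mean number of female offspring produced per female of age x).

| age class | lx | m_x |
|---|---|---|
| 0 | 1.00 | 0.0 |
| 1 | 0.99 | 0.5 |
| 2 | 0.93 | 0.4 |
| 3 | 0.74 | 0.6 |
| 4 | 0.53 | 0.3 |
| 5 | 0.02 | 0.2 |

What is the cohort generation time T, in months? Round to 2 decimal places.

2.19

lx·mx: 0, 0.495, 0.372, 0.444, 0.159, 0.004 → R0 = 1.474
x·lx·mx: 0, 0.495, 0.744, 1.332, 0.636, 0.02 → Σ = 3.227
T = 3.227 / 1.474 = 2.189281… → 2.19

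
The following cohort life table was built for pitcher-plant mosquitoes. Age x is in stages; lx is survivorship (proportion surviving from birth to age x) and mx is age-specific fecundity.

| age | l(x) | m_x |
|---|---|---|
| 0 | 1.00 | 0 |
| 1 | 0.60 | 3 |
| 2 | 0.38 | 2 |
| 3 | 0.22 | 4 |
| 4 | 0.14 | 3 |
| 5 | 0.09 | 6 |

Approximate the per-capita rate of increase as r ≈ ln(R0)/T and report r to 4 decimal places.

R0 = Σ lx·mx = 0 + 1.8 + 0.76 + 0.88 + 0.42 + 0.54 = 4.4
Σ x·lx·mx = 10.34; T = 10.34/4.4 = 2.35
r ≈ ln(R0)/T = ln(4.4)/2.35 = 0.63047… → 0.6305

0.6305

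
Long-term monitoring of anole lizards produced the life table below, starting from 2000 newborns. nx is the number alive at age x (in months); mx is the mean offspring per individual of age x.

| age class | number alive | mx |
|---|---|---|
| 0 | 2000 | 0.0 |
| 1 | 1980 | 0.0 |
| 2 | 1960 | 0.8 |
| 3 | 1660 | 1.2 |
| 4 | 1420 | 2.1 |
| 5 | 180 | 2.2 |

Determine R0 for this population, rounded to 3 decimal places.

lx = nx/n0 = nx/2000: 1, 0.99, 0.98, 0.83, 0.71, 0.09
lx·mx by age: 0, 0, 0.784, 0.996, 1.491, 0.198
R0 = Σ lx·mx = 3.469 → 3.469

3.469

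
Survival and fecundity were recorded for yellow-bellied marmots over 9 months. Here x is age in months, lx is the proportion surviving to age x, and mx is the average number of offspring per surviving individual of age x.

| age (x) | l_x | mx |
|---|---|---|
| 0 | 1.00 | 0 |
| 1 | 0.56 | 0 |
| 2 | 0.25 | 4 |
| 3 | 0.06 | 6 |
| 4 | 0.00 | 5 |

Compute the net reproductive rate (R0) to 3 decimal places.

lx·mx by age: 0, 0, 1, 0.36, 0
R0 = Σ lx·mx = 1.36 → 1.360

1.360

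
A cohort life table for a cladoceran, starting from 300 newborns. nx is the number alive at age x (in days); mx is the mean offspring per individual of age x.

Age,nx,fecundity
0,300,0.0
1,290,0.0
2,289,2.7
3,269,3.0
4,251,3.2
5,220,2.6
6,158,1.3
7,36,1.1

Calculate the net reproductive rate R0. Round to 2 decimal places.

lx = nx/n0 = nx/300: 1, 0.96667…, 0.96333…, 0.89667…, 0.83667…, 0.73333…, 0.52667…, 0.12
lx·mx by age: 0, 0, 2.601…, 2.69…, 2.677333…, 1.906667…, 0.684667…, 0.132
R0 = Σ lx·mx = 10.691667… → 10.69

10.69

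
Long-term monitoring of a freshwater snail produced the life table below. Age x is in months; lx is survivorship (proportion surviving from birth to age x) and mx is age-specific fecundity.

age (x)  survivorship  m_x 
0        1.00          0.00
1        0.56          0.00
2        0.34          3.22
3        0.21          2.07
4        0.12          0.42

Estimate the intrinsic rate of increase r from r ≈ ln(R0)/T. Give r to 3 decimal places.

0.196

R0 = Σ lx·mx = 0 + 0 + 1.0948 + 0.4347 + 0.0504 = 1.5799
Σ x·lx·mx = 3.6953; T = 3.6953/1.5799 = 2.33895…
r ≈ ln(R0)/T = ln(1.5799)/2.33895… = 0.19554… → 0.196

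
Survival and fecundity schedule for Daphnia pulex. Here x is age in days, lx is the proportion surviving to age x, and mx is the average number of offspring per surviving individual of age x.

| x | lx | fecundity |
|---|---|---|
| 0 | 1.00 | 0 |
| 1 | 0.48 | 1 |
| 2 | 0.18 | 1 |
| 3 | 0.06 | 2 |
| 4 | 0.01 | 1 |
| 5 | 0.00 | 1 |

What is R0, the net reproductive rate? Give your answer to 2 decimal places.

0.79

lx·mx by age: 0, 0.48, 0.18, 0.12, 0.01, 0
R0 = Σ lx·mx = 0.79 → 0.79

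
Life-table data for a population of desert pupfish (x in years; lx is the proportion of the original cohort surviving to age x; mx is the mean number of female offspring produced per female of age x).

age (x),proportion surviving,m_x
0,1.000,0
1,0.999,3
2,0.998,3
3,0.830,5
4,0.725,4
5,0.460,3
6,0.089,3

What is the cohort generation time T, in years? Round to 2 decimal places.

2.83

lx·mx: 0, 2.997, 2.994, 4.15, 2.9, 1.38, 0.267 → R0 = 14.688
x·lx·mx: 0, 2.997, 5.988, 12.45, 11.6, 6.9, 1.602 → Σ = 41.537
T = 41.537 / 14.688 = 2.827955… → 2.83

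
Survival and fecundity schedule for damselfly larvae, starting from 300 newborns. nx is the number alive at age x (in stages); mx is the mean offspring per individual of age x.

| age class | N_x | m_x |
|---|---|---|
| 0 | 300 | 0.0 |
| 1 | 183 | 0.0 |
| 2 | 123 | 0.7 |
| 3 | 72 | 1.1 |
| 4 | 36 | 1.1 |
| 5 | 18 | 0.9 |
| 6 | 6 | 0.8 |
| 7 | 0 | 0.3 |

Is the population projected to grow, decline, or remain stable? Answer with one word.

lx = nx/n0 = nx/300: 1, 0.61, 0.41, 0.24, 0.12, 0.06, 0.02, 0
R0 = Σ lx·mx = 0 + 0 + 0.287 + 0.264 + 0.132 + 0.054 + 0.016 + 0 = 0.753
R0 < 1, so the population is declining.

declining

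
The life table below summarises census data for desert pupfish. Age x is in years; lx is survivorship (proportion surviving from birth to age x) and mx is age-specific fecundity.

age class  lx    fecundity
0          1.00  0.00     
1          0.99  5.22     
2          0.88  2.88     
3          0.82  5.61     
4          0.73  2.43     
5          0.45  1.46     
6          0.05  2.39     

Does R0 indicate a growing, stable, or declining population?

R0 = Σ lx·mx = 0 + 5.1678 + 2.5344 + 4.6002 + 1.7739 + 0.657 + 0.1195 = 14.8528
R0 > 1, so the population is growing.

growing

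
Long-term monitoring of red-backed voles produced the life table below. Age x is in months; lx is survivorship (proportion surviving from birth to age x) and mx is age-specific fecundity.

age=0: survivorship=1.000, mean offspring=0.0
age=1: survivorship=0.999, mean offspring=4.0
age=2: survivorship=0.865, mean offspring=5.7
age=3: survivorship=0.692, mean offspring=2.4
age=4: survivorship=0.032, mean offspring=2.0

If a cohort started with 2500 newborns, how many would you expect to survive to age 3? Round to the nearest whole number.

1730

Expected survivors = N0 · l_3 = 2500 × 0.692 = 1730 → 1730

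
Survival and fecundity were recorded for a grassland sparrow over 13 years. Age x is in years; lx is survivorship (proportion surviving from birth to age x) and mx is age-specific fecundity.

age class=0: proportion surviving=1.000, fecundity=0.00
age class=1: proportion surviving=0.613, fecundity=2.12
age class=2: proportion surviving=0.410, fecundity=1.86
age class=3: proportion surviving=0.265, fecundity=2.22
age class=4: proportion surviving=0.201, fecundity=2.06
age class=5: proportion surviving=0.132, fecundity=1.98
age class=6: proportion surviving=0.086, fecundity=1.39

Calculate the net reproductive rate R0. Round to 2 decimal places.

lx·mx by age: 0, 1.29956, 0.7626, 0.5883, 0.41406, 0.26136, 0.11954
R0 = Σ lx·mx = 3.44542 → 3.45

3.45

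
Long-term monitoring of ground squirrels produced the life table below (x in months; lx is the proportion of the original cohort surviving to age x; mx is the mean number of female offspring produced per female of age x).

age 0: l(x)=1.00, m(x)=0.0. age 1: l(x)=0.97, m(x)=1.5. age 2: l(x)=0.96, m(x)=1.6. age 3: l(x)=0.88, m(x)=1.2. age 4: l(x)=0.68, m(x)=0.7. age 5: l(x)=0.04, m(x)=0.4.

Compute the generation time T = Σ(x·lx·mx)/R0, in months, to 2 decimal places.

lx·mx: 0, 1.455, 1.536, 1.056, 0.476, 0.016 → R0 = 4.539
x·lx·mx: 0, 1.455, 3.072, 3.168, 1.904, 0.08 → Σ = 9.679
T = 9.679 / 4.539 = 2.132408… → 2.13

2.13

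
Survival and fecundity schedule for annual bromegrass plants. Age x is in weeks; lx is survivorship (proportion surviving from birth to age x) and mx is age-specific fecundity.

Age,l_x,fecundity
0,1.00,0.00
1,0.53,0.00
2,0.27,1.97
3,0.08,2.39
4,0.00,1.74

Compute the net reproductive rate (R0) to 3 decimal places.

lx·mx by age: 0, 0, 0.5319, 0.1912, 0
R0 = Σ lx·mx = 0.7231 → 0.723

0.723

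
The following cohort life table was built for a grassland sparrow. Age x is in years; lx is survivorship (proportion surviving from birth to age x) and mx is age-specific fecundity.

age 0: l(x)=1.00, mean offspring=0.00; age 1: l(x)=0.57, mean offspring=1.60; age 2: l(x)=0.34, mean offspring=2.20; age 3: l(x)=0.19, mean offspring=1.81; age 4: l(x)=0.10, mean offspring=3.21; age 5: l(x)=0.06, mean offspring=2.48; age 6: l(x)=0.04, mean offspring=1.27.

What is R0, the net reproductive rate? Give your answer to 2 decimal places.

2.52

lx·mx by age: 0, 0.912, 0.748, 0.3439, 0.321, 0.1488, 0.0508
R0 = Σ lx·mx = 2.5245 → 2.52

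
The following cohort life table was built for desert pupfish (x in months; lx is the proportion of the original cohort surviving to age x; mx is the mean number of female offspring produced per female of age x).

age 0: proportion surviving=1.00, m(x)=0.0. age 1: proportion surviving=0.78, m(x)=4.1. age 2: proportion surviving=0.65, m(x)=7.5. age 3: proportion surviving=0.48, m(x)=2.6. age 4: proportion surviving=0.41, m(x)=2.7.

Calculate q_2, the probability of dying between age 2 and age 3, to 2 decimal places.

q_2 = (l_2 − l_3) / l_2 = (0.65 − 0.48) / 0.65
     = 0.17 / 0.65 = 0.261538… → 0.26

0.26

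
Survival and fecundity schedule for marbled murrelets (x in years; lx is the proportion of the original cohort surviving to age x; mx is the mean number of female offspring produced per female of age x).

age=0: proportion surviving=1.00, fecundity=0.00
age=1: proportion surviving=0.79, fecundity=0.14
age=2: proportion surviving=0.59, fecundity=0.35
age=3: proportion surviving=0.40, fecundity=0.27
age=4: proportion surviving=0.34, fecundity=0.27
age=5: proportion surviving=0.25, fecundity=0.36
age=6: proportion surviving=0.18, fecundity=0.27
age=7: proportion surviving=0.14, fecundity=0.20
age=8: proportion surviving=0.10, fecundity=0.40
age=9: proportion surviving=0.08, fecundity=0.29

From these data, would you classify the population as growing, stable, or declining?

R0 = Σ lx·mx = 0 + 0.1106 + 0.2065 + 0.108 + 0.0918 + 0.09 + 0.0486 + 0.028 + 0.04 + 0.0232 = 0.7467
R0 < 1, so the population is declining.

declining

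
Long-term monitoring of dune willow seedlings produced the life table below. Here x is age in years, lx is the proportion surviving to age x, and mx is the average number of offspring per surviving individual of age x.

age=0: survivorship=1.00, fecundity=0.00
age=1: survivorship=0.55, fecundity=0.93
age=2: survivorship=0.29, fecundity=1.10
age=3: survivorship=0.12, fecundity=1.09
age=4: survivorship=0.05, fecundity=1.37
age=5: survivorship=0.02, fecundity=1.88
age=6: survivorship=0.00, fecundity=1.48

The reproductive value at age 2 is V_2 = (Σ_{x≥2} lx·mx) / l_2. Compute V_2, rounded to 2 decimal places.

1.92

lx·mx for x ≥ 2: 0.319, 0.1308, 0.0685, 0.0376, 0 → sum = 0.5559
V_2 = 0.5559 / l_2 = 0.5559 / 0.29 = 1.916897… → 1.92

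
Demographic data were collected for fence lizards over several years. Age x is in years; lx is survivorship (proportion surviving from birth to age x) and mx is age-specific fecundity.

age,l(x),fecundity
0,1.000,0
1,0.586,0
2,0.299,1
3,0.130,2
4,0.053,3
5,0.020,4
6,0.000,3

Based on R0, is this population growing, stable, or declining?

R0 = Σ lx·mx = 0 + 0 + 0.299 + 0.26 + 0.159 + 0.08 + 0 = 0.798
R0 < 1, so the population is declining.

declining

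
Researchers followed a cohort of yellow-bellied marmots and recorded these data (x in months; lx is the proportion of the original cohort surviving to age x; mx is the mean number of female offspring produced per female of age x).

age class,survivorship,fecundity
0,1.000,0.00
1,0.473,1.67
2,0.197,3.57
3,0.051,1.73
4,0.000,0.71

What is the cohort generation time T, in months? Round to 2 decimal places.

1.56

lx·mx: 0, 0.78991, 0.70329, 0.08823, 0 → R0 = 1.58143
x·lx·mx: 0, 0.78991, 1.40658, 0.26469, 0 → Σ = 2.46118
T = 2.46118 / 1.58143 = 1.5563… → 1.56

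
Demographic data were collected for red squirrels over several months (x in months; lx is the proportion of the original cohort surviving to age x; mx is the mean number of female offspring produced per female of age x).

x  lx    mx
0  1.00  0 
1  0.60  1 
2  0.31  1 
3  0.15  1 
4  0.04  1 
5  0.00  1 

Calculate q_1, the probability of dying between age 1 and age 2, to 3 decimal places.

0.483

q_1 = (l_1 − l_2) / l_1 = (0.6 − 0.31) / 0.6
     = 0.29 / 0.6 = 0.483333… → 0.483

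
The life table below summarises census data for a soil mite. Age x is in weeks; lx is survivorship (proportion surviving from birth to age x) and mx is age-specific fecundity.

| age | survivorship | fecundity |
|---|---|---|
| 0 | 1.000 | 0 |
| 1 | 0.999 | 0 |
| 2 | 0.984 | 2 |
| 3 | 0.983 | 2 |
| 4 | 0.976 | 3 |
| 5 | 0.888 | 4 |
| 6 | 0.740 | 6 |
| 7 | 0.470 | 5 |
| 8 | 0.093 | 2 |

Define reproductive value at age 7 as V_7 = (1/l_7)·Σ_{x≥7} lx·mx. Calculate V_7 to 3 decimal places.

lx·mx for x ≥ 7: 2.35, 0.186 → sum = 2.536
V_7 = 2.536 / l_7 = 2.536 / 0.47 = 5.395745… → 5.396

5.396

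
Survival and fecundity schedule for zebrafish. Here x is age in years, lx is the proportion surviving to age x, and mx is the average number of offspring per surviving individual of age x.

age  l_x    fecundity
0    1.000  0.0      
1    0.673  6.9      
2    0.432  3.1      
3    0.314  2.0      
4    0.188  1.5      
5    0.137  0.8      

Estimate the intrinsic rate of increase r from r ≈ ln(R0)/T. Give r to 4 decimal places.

1.2524

R0 = Σ lx·mx = 0 + 4.6437 + 1.3392 + 0.628 + 0.282 + 0.1096 = 7.0025
Σ x·lx·mx = 10.8821; T = 10.8821/7.0025 = 1.55403…
r ≈ ln(R0)/T = ln(7.0025)/1.55403… = 1.252399… → 1.2524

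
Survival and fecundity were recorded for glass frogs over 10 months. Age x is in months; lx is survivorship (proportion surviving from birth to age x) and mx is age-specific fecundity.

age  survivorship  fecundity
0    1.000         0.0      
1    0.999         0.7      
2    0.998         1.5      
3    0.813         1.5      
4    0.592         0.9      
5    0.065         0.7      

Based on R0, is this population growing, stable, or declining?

R0 = Σ lx·mx = 0 + 0.6993 + 1.497 + 1.2195 + 0.5328 + 0.0455 = 3.9941
R0 > 1, so the population is growing.

growing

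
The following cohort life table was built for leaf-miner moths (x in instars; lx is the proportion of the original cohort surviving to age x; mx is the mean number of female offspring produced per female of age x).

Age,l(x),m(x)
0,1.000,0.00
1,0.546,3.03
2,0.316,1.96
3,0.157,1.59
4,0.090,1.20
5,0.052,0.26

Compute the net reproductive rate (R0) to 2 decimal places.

2.64

lx·mx by age: 0, 1.65438, 0.61936, 0.24963, 0.108, 0.01352
R0 = Σ lx·mx = 2.64489 → 2.64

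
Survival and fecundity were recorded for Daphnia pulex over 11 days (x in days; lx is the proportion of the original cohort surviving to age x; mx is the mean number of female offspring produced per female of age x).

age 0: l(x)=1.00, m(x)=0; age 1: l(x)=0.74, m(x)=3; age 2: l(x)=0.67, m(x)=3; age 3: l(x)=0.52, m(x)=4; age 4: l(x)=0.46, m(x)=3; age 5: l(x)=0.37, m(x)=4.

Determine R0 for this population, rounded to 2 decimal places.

9.17

lx·mx by age: 0, 2.22, 2.01, 2.08, 1.38, 1.48
R0 = Σ lx·mx = 9.17 → 9.17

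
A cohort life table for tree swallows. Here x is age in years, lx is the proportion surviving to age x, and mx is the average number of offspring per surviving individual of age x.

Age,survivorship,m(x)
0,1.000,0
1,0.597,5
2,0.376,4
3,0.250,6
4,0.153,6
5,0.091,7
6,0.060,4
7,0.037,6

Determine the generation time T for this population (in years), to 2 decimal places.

2.54

lx·mx: 0, 2.985, 1.504, 1.5, 0.918, 0.637, 0.24, 0.222 → R0 = 8.006
x·lx·mx: 0, 2.985, 3.008, 4.5, 3.672, 3.185, 1.44, 1.554 → Σ = 20.344
T = 20.344 / 8.006 = 2.541094… → 2.54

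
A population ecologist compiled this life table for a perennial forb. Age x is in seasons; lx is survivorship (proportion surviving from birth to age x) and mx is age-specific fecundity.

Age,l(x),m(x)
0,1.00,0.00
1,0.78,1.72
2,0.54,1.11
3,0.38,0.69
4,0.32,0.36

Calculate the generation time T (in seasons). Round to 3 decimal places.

1.634

lx·mx: 0, 1.3416, 0.5994, 0.2622, 0.1152 → R0 = 2.3184
x·lx·mx: 0, 1.3416, 1.1988, 0.7866, 0.4608 → Σ = 3.7878
T = 3.7878 / 2.3184 = 1.633799… → 1.634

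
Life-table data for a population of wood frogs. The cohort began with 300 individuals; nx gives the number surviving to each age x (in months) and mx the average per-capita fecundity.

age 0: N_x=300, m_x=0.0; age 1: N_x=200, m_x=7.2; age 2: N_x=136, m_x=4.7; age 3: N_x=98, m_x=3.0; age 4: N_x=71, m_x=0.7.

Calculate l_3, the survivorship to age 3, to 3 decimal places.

0.327

l_3 = n_3/n_0 = 98/300 = 0.326667… → 0.327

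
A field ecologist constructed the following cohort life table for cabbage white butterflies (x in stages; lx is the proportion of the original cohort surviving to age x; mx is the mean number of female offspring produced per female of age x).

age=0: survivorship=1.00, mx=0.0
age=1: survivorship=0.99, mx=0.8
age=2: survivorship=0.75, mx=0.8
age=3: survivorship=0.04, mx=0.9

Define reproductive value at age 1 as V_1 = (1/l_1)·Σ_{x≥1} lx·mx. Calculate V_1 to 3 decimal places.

1.442

lx·mx for x ≥ 1: 0.792, 0.6, 0.036 → sum = 1.428
V_1 = 1.428 / l_1 = 1.428 / 0.99 = 1.442424… → 1.442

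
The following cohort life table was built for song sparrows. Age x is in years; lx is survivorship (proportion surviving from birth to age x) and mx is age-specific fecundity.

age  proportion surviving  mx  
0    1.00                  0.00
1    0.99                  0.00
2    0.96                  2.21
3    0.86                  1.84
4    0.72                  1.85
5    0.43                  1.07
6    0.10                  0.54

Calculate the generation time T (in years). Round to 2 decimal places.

lx·mx: 0, 0, 2.1216, 1.5824, 1.332, 0.4601, 0.054 → R0 = 5.5501
x·lx·mx: 0, 0, 4.2432, 4.7472, 5.328, 2.3005, 0.324 → Σ = 16.9429
T = 16.9429 / 5.5501 = 3.05272… → 3.05

3.05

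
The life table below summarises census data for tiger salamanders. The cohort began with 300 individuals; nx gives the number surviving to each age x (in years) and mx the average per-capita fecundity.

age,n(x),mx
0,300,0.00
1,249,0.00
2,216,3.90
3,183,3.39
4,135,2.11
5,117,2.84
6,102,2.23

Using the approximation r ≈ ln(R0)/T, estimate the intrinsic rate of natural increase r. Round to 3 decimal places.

lx = nx/n0 = nx/300: 1, 0.83, 0.72, 0.61, 0.45, 0.39, 0.34
R0 = Σ lx·mx = 0 + 0 + 2.808 + 2.0679 + 0.9495 + 1.1076 + 0.7582 = 7.6912
Σ x·lx·mx = 25.7049; T = 25.7049/7.6912 = 3.34212…
r ≈ ln(R0)/T = ln(7.6912)/3.34212… = 0.61041… → 0.610

0.610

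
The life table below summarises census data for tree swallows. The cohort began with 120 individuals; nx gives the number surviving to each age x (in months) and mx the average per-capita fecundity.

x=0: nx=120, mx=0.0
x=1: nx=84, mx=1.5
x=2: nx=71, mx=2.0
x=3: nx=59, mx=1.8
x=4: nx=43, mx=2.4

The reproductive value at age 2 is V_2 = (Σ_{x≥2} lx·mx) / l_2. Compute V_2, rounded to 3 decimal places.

4.949

lx = nx/n0 = nx/120: 1, 0.7, 0.59167…, 0.49167…, 0.35833…
lx·mx for x ≥ 2: 1.183333…, 0.885…, 0.86… → sum = 2.928333…
V_2 = 2.928333… / l_2 = 2.928333… / 0.591667… = 4.949296… → 4.949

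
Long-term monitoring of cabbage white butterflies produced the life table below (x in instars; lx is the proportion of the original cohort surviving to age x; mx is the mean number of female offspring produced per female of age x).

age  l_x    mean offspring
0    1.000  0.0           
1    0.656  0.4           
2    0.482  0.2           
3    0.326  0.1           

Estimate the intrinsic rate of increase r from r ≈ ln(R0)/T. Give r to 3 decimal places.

R0 = Σ lx·mx = 0 + 0.2624 + 0.0964 + 0.0326 = 0.3914
Σ x·lx·mx = 0.553; T = 0.553/0.3914 = 1.41288…
r ≈ ln(R0)/T = ln(0.3914)/1.41288… = -0.66391… → -0.664

-0.664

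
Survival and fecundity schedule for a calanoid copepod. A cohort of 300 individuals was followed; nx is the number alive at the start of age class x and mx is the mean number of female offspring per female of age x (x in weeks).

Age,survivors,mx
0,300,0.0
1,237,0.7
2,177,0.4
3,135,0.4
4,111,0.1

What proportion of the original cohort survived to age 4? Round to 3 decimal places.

l_4 = n_4/n_0 = 111/300 = 0.37 → 0.370

0.370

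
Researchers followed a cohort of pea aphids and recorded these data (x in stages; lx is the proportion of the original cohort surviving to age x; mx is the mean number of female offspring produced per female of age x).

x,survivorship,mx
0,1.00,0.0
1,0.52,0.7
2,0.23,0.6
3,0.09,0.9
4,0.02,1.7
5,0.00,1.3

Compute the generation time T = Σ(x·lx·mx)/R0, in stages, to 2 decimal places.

1.65

lx·mx: 0, 0.364, 0.138, 0.081, 0.034, 0 → R0 = 0.617
x·lx·mx: 0, 0.364, 0.276, 0.243, 0.136, 0 → Σ = 1.019
T = 1.019 / 0.617 = 1.65154… → 1.65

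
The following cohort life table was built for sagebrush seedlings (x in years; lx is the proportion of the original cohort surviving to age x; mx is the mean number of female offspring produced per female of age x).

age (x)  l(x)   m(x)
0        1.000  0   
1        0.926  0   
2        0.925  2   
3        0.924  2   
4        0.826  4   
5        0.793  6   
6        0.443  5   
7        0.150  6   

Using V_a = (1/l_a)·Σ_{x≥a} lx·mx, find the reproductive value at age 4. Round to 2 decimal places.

lx·mx for x ≥ 4: 3.304, 4.758, 2.215, 0.9 → sum = 11.177
V_4 = 11.177 / l_4 = 11.177 / 0.826 = 13.531477… → 13.53

13.53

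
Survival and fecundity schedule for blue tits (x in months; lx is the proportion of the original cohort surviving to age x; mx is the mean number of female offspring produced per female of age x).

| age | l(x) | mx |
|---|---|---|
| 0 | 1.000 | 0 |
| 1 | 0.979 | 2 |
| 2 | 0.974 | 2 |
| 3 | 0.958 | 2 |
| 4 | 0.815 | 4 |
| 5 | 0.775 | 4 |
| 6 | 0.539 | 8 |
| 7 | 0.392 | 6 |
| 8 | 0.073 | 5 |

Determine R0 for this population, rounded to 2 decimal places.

lx·mx by age: 0, 1.958, 1.948, 1.916, 3.26, 3.1, 4.312, 2.352, 0.365
R0 = Σ lx·mx = 19.211 → 19.21

19.21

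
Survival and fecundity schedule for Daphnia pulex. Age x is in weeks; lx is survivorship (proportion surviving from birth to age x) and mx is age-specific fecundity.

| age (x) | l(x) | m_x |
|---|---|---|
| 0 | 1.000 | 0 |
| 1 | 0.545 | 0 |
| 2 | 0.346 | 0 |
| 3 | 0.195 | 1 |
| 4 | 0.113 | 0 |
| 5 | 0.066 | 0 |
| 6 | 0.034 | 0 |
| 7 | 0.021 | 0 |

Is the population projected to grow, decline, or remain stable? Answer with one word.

declining

R0 = Σ lx·mx = 0 + 0 + 0 + 0.195 + 0 + 0 + 0 + 0 = 0.195
R0 < 1, so the population is declining.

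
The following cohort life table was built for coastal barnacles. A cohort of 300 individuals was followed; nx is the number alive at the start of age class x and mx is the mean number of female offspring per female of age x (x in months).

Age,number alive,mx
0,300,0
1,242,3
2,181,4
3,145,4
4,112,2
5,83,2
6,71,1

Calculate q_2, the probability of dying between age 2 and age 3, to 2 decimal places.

0.20

lx = nx/n0 = nx/300: 1, 0.80667…, 0.60333…, 0.48333…, 0.37333…, 0.27667…, 0.23667…
q_2 = (l_2 − l_3) / l_2 = (0.603333… − 0.483333…) / 0.603333…
     = 0.12… / 0.603333… = 0.198895… → 0.20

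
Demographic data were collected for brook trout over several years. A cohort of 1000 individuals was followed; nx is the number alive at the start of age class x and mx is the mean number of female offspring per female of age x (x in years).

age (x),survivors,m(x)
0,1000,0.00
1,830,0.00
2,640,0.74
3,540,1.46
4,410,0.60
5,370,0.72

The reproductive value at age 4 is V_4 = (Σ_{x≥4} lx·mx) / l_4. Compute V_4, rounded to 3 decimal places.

1.250

lx = nx/n0 = nx/1000: 1, 0.83, 0.64, 0.54, 0.41, 0.37
lx·mx for x ≥ 4: 0.246, 0.2664 → sum = 0.5124
V_4 = 0.5124 / l_4 = 0.5124 / 0.41 = 1.249756… → 1.250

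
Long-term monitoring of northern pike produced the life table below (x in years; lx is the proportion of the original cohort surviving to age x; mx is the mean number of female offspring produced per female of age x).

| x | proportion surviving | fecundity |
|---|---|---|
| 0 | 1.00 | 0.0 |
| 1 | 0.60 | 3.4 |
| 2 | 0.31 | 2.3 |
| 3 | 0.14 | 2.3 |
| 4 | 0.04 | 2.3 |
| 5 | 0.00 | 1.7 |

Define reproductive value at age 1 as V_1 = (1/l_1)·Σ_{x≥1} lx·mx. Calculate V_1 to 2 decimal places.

lx·mx for x ≥ 1: 2.04, 0.713, 0.322, 0.092, 0 → sum = 3.167
V_1 = 3.167 / l_1 = 3.167 / 0.6 = 5.278333… → 5.28

5.28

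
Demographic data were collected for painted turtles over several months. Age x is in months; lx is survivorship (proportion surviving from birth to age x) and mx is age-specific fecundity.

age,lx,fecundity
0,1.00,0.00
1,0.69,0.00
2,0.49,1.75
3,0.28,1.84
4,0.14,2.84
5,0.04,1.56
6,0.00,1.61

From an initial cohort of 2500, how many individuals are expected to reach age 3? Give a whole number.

Expected survivors = N0 · l_3 = 2500 × 0.28 = 700 → 700

700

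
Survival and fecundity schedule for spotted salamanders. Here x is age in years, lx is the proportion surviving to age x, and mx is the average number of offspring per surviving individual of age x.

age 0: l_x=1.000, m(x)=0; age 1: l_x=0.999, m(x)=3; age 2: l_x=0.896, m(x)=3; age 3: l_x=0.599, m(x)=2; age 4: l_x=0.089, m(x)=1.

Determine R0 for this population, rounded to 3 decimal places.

lx·mx by age: 0, 2.997, 2.688, 1.198, 0.089
R0 = Σ lx·mx = 6.972 → 6.972

6.972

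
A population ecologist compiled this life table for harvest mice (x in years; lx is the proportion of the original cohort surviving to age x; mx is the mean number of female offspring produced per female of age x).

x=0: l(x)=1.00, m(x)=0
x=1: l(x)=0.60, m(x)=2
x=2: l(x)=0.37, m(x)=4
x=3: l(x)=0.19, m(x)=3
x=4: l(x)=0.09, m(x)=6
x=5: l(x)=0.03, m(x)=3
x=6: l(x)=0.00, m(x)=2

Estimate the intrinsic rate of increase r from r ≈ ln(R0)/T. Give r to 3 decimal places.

0.620

R0 = Σ lx·mx = 0 + 1.2 + 1.48 + 0.57 + 0.54 + 0.09 + 0 = 3.88
Σ x·lx·mx = 8.48; T = 8.48/3.88 = 2.18557…
r ≈ ln(R0)/T = ln(3.88)/2.18557… = 0.62036… → 0.620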